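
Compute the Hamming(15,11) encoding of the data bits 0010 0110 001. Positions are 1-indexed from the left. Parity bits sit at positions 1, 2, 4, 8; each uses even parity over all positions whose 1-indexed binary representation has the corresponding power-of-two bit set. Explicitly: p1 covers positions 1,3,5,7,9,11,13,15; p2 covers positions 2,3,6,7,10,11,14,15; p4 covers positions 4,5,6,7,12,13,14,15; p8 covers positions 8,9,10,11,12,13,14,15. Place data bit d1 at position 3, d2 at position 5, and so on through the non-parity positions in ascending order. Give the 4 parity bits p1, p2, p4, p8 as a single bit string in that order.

0001

Place data bits at non-power-of-two positions: b3=0, b5=0, b6=1, b7=0, b9=0, b10=1, b11=1, b12=0, b13=0, b14=0, b15=1.
p1 = XOR of data positions {3,5,7,9,11,13,15} = 0⊕0⊕0⊕0⊕1⊕0⊕1 = 0
p2 = XOR of data positions {3,6,7,10,11,14,15} = 0⊕1⊕0⊕1⊕1⊕0⊕1 = 0
p4 = XOR of data positions {5,6,7,12,13,14,15} = 0⊕1⊕0⊕0⊕0⊕0⊕1 = 0
p8 = XOR of data positions {9,10,11,12,13,14,15} = 0⊕1⊕1⊕0⊕0⊕0⊕1 = 1
Parity bits p1,p2,p4,p8 = 0001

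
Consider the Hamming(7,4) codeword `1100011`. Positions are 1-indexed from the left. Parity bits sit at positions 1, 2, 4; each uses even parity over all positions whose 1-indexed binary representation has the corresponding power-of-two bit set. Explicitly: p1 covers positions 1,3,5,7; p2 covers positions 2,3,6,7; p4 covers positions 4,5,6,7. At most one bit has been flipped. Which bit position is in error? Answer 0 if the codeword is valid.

s1: b1⊕b3⊕b5⊕b7 = 1⊕0⊕0⊕1 = 0
s2: b2⊕b3⊕b6⊕b7 = 1⊕0⊕1⊕1 = 1
s4: b4⊕b5⊕b6⊕b7 = 0⊕0⊕1⊕1 = 0
Syndrome (s4...s1) = 010 → position 2.

2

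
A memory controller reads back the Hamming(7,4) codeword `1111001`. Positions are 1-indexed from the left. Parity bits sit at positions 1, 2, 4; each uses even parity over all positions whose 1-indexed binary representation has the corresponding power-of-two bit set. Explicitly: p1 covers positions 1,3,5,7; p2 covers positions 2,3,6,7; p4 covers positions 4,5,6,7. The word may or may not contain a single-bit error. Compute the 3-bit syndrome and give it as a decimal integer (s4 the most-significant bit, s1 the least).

s1: b1⊕b3⊕b5⊕b7 = 1⊕1⊕0⊕1 = 1
s2: b2⊕b3⊕b6⊕b7 = 1⊕1⊕0⊕1 = 1
s4: b4⊕b5⊕b6⊕b7 = 1⊕0⊕0⊕1 = 0
Syndrome (s4...s1) = 011 → position 3.

3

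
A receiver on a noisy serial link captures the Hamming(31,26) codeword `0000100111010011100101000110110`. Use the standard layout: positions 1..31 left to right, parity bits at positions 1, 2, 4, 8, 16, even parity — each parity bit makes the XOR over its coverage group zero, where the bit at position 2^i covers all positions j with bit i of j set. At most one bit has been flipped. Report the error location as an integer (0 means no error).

s1: b1⊕b3⊕b5⊕b7⊕b9⊕b11⊕b13⊕b15⊕b17⊕b19⊕b21⊕b23⊕b25⊕b27⊕b29⊕b31 = 0⊕0⊕1⊕0⊕1⊕0⊕0⊕1⊕1⊕0⊕0⊕0⊕0⊕1⊕1⊕0 = 0
s2: b2⊕b3⊕b6⊕b7⊕b10⊕b11⊕b14⊕b15⊕b18⊕b19⊕b22⊕b23⊕b26⊕b27⊕b30⊕b31 = 0⊕0⊕0⊕0⊕1⊕0⊕0⊕1⊕0⊕0⊕1⊕0⊕1⊕1⊕1⊕0 = 0
s4: b4⊕b5⊕b6⊕b7⊕b12⊕b13⊕b14⊕b15⊕b20⊕b21⊕b22⊕b23⊕b28⊕b29⊕b30⊕b31 = 0⊕1⊕0⊕0⊕1⊕0⊕0⊕1⊕1⊕0⊕1⊕0⊕0⊕1⊕1⊕0 = 1
s8: b8⊕b9⊕b10⊕b11⊕b12⊕b13⊕b14⊕b15⊕b24⊕b25⊕b26⊕b27⊕b28⊕b29⊕b30⊕b31 = 1⊕1⊕1⊕0⊕1⊕0⊕0⊕1⊕0⊕0⊕1⊕1⊕0⊕1⊕1⊕0 = 1
s16: b16⊕b17⊕b18⊕b19⊕b20⊕b21⊕b22⊕b23⊕b24⊕b25⊕b26⊕b27⊕b28⊕b29⊕b30⊕b31 = 1⊕1⊕0⊕0⊕1⊕0⊕1⊕0⊕0⊕0⊕1⊕1⊕0⊕1⊕1⊕0 = 0
Syndrome (s16...s1) = 01100 → position 12.

12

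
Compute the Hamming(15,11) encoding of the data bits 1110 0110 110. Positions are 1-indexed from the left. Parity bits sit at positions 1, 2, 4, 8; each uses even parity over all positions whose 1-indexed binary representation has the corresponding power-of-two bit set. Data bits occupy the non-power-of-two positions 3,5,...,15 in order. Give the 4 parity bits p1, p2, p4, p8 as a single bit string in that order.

0100

Place data bits at non-power-of-two positions: b3=1, b5=1, b6=1, b7=0, b9=0, b10=1, b11=1, b12=0, b13=1, b14=1, b15=0.
p1 = XOR of data positions {3,5,7,9,11,13,15} = 1⊕1⊕0⊕0⊕1⊕1⊕0 = 0
p2 = XOR of data positions {3,6,7,10,11,14,15} = 1⊕1⊕0⊕1⊕1⊕1⊕0 = 1
p4 = XOR of data positions {5,6,7,12,13,14,15} = 1⊕1⊕0⊕0⊕1⊕1⊕0 = 0
p8 = XOR of data positions {9,10,11,12,13,14,15} = 0⊕1⊕1⊕0⊕1⊕1⊕0 = 0
Parity bits p1,p2,p4,p8 = 0100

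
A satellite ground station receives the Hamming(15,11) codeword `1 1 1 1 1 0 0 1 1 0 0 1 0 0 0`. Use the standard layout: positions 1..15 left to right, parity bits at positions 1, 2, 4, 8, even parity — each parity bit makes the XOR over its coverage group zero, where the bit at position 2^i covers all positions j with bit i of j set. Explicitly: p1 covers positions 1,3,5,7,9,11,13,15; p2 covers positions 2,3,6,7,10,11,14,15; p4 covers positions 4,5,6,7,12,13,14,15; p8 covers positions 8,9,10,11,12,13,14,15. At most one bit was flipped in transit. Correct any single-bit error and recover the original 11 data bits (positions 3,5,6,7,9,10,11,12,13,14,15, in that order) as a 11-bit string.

s1: b1⊕b3⊕b5⊕b7⊕b9⊕b11⊕b13⊕b15 = 1⊕1⊕1⊕0⊕1⊕0⊕0⊕0 = 0
s2: b2⊕b3⊕b6⊕b7⊕b10⊕b11⊕b14⊕b15 = 1⊕1⊕0⊕0⊕0⊕0⊕0⊕0 = 0
s4: b4⊕b5⊕b6⊕b7⊕b12⊕b13⊕b14⊕b15 = 1⊕1⊕0⊕0⊕1⊕0⊕0⊕0 = 1
s8: b8⊕b9⊕b10⊕b11⊕b12⊕b13⊕b14⊕b15 = 1⊕1⊕0⊕0⊕1⊕0⊕0⊕0 = 1
Syndrome (s8...s1) = 1100 → position 12.
Flip bit 12: corrected codeword = 111110011000000
Data bits at positions 3,5,6,7,9,10,11,12,13,14,15: 11001000000

11001000000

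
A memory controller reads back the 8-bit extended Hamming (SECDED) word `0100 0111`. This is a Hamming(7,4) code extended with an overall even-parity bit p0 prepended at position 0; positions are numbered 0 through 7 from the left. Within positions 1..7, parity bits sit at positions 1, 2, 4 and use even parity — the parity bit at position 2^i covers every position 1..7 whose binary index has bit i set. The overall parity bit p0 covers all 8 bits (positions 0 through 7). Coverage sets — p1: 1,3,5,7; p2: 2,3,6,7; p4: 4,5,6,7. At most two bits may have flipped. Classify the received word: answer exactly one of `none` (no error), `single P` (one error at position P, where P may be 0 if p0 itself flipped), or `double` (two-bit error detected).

s1: b1⊕b3⊕b5⊕b7 = 1⊕0⊕1⊕1 = 1
s2: b2⊕b3⊕b6⊕b7 = 0⊕0⊕1⊕1 = 0
s4: b4⊕b5⊕b6⊕b7 = 0⊕1⊕1⊕1 = 1
Syndrome (s4...s1) = 101 → position 5.
Overall parity (XOR of all 8 bits, including p0): 0⊕1⊕0⊕0⊕0⊕1⊕1⊕1 = 0
Overall=0, syndrome position=5 → double-bit error detected (uncorrectable).

double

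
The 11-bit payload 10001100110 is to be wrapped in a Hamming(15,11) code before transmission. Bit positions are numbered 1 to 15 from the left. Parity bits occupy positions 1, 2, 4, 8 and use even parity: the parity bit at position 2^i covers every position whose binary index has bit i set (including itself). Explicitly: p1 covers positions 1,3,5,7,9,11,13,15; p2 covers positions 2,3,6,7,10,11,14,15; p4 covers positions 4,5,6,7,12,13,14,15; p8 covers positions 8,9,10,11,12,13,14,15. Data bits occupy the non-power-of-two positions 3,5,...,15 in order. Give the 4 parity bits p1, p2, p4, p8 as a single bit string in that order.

Place data bits at non-power-of-two positions: b3=1, b5=0, b6=0, b7=0, b9=1, b10=1, b11=0, b12=0, b13=1, b14=1, b15=0.
p1 = XOR of data positions {3,5,7,9,11,13,15} = 1⊕0⊕0⊕1⊕0⊕1⊕0 = 1
p2 = XOR of data positions {3,6,7,10,11,14,15} = 1⊕0⊕0⊕1⊕0⊕1⊕0 = 1
p4 = XOR of data positions {5,6,7,12,13,14,15} = 0⊕0⊕0⊕0⊕1⊕1⊕0 = 0
p8 = XOR of data positions {9,10,11,12,13,14,15} = 1⊕1⊕0⊕0⊕1⊕1⊕0 = 0
Parity bits p1,p2,p4,p8 = 1100

1100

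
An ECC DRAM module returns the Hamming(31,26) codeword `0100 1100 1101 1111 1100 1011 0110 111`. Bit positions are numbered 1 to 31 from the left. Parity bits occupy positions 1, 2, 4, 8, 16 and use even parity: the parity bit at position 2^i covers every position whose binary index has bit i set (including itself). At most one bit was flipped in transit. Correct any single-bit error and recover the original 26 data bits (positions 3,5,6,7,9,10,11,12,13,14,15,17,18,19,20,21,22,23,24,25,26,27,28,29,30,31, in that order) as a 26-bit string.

s1: b1⊕b3⊕b5⊕b7⊕b9⊕b11⊕b13⊕b15⊕b17⊕b19⊕b21⊕b23⊕b25⊕b27⊕b29⊕b31 = 0⊕0⊕1⊕0⊕1⊕0⊕1⊕1⊕1⊕0⊕1⊕1⊕0⊕1⊕1⊕1 = 0
s2: b2⊕b3⊕b6⊕b7⊕b10⊕b11⊕b14⊕b15⊕b18⊕b19⊕b22⊕b23⊕b26⊕b27⊕b30⊕b31 = 1⊕0⊕1⊕0⊕1⊕0⊕1⊕1⊕1⊕0⊕0⊕1⊕1⊕1⊕1⊕1 = 1
s4: b4⊕b5⊕b6⊕b7⊕b12⊕b13⊕b14⊕b15⊕b20⊕b21⊕b22⊕b23⊕b28⊕b29⊕b30⊕b31 = 0⊕1⊕1⊕0⊕1⊕1⊕1⊕1⊕0⊕1⊕0⊕1⊕0⊕1⊕1⊕1 = 1
s8: b8⊕b9⊕b10⊕b11⊕b12⊕b13⊕b14⊕b15⊕b24⊕b25⊕b26⊕b27⊕b28⊕b29⊕b30⊕b31 = 0⊕1⊕1⊕0⊕1⊕1⊕1⊕1⊕1⊕0⊕1⊕1⊕0⊕1⊕1⊕1 = 0
s16: b16⊕b17⊕b18⊕b19⊕b20⊕b21⊕b22⊕b23⊕b24⊕b25⊕b26⊕b27⊕b28⊕b29⊕b30⊕b31 = 1⊕1⊕1⊕0⊕0⊕1⊕0⊕1⊕1⊕0⊕1⊕1⊕0⊕1⊕1⊕1 = 1
Syndrome (s16...s1) = 10110 → position 22.
Flip bit 22: corrected codeword = 0100110011011111110011110110111
Data bits at positions 3,5,6,7,9,10,11,12,13,14,15,17,18,19,20,21,22,23,24,25,26,27,28,29,30,31: 01101101111110011110110111

01101101111110011110110111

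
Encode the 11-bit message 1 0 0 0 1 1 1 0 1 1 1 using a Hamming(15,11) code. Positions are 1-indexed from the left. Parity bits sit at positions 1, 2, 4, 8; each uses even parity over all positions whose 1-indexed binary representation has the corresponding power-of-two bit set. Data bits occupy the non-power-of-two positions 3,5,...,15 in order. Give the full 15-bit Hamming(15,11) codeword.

Place data bits at non-power-of-two positions: b3=1, b5=0, b6=0, b7=0, b9=1, b10=1, b11=1, b12=0, b13=1, b14=1, b15=1.
p1 = XOR of data positions {3,5,7,9,11,13,15} = 1⊕0⊕0⊕1⊕1⊕1⊕1 = 1
p2 = XOR of data positions {3,6,7,10,11,14,15} = 1⊕0⊕0⊕1⊕1⊕1⊕1 = 1
p4 = XOR of data positions {5,6,7,12,13,14,15} = 0⊕0⊕0⊕0⊕1⊕1⊕1 = 1
p8 = XOR of data positions {9,10,11,12,13,14,15} = 1⊕1⊕1⊕0⊕1⊕1⊕1 = 0
Codeword b1..b15 = 111100001110111

111100001110111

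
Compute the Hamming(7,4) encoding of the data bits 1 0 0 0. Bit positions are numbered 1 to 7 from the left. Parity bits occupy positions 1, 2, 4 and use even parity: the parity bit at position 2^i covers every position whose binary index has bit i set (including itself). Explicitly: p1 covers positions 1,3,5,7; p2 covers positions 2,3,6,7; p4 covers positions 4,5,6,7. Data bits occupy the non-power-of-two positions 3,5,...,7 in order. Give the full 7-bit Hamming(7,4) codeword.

Place data bits at non-power-of-two positions: b3=1, b5=0, b6=0, b7=0.
p1 = XOR of data positions {3,5,7} = 1⊕0⊕0 = 1
p2 = XOR of data positions {3,6,7} = 1⊕0⊕0 = 1
p4 = XOR of data positions {5,6,7} = 0⊕0⊕0 = 0
Codeword b1..b7 = 1110000

1110000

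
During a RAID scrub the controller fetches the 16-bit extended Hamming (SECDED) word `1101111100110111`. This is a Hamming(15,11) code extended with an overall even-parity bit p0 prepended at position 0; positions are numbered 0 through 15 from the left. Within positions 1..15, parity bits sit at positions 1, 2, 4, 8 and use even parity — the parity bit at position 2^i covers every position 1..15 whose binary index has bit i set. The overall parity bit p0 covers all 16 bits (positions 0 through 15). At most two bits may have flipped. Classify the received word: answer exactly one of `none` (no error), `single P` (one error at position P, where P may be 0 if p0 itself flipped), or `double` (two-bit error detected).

s1: b1⊕b3⊕b5⊕b7⊕b9⊕b11⊕b13⊕b15 = 1⊕1⊕1⊕1⊕0⊕1⊕1⊕1 = 1
s2: b2⊕b3⊕b6⊕b7⊕b10⊕b11⊕b14⊕b15 = 0⊕1⊕1⊕1⊕1⊕1⊕1⊕1 = 1
s4: b4⊕b5⊕b6⊕b7⊕b12⊕b13⊕b14⊕b15 = 1⊕1⊕1⊕1⊕0⊕1⊕1⊕1 = 1
s8: b8⊕b9⊕b10⊕b11⊕b12⊕b13⊕b14⊕b15 = 0⊕0⊕1⊕1⊕0⊕1⊕1⊕1 = 1
Syndrome (s8...s1) = 1111 → position 15.
Overall parity (XOR of all 16 bits, including p0): 1⊕1⊕0⊕1⊕1⊕1⊕1⊕1⊕0⊕0⊕1⊕1⊕0⊕1⊕1⊕1 = 0
Overall=0, syndrome position=15 → double-bit error detected (uncorrectable).

double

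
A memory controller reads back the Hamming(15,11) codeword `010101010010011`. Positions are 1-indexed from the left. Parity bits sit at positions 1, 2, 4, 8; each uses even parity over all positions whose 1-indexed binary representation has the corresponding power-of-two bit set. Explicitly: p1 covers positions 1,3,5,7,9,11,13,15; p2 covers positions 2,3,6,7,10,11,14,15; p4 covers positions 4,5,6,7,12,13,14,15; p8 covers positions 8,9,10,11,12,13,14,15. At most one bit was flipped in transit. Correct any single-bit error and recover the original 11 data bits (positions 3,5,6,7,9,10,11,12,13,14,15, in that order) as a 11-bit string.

s1: b1⊕b3⊕b5⊕b7⊕b9⊕b11⊕b13⊕b15 = 0⊕0⊕0⊕0⊕0⊕1⊕0⊕1 = 0
s2: b2⊕b3⊕b6⊕b7⊕b10⊕b11⊕b14⊕b15 = 1⊕0⊕1⊕0⊕0⊕1⊕1⊕1 = 1
s4: b4⊕b5⊕b6⊕b7⊕b12⊕b13⊕b14⊕b15 = 1⊕0⊕1⊕0⊕0⊕0⊕1⊕1 = 0
s8: b8⊕b9⊕b10⊕b11⊕b12⊕b13⊕b14⊕b15 = 1⊕0⊕0⊕1⊕0⊕0⊕1⊕1 = 0
Syndrome (s8...s1) = 0010 → position 2.
Flip bit 2: corrected codeword = 000101010010011
Data bits at positions 3,5,6,7,9,10,11,12,13,14,15: 00100010011

00100010011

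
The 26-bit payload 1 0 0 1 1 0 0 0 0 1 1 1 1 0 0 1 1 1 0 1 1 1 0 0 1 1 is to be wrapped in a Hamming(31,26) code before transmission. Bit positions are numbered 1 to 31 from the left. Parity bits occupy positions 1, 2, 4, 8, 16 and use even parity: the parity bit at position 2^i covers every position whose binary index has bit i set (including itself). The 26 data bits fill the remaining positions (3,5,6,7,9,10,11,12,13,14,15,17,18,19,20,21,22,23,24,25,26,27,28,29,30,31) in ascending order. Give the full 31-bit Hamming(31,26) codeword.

Place data bits at non-power-of-two positions: b3=1, b5=0, b6=0, b7=1, b9=1, b10=0, b11=0, b12=0, b13=0, b14=1, b15=1, b17=1, b18=1, b19=0, b20=0, b21=1, b22=1, b23=1, b24=0, b25=1, b26=1, b27=1, b28=0, b29=0, b30=1, b31=1.
p1 = XOR of data positions {3,5,7,9,11,13,15,17,19,21,23,25,27,29,31} = 1⊕0⊕1⊕1⊕0⊕0⊕1⊕1⊕0⊕1⊕1⊕1⊕1⊕0⊕1 = 0
p2 = XOR of data positions {3,6,7,10,11,14,15,18,19,22,23,26,27,30,31} = 1⊕0⊕1⊕0⊕0⊕1⊕1⊕1⊕0⊕1⊕1⊕1⊕1⊕1⊕1 = 1
p4 = XOR of data positions {5,6,7,12,13,14,15,20,21,22,23,28,29,30,31} = 0⊕0⊕1⊕0⊕0⊕1⊕1⊕0⊕1⊕1⊕1⊕0⊕0⊕1⊕1 = 0
p8 = XOR of data positions {9,10,11,12,13,14,15,24,25,26,27,28,29,30,31} = 1⊕0⊕0⊕0⊕0⊕1⊕1⊕0⊕1⊕1⊕1⊕0⊕0⊕1⊕1 = 0
p16 = XOR of data positions {17,18,19,20,21,22,23,24,25,26,27,28,29,30,31} = 1⊕1⊕0⊕0⊕1⊕1⊕1⊕0⊕1⊕1⊕1⊕0⊕0⊕1⊕1 = 0
Codeword b1..b31 = 0110001010000110110011101110011

0110001010000110110011101110011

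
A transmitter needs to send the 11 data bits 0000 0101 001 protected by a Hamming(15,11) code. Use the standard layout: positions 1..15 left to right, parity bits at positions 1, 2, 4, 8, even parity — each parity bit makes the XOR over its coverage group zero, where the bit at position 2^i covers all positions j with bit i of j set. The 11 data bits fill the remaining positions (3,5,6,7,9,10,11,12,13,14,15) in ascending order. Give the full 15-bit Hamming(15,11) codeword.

100000010101001

Place data bits at non-power-of-two positions: b3=0, b5=0, b6=0, b7=0, b9=0, b10=1, b11=0, b12=1, b13=0, b14=0, b15=1.
p1 = XOR of data positions {3,5,7,9,11,13,15} = 0⊕0⊕0⊕0⊕0⊕0⊕1 = 1
p2 = XOR of data positions {3,6,7,10,11,14,15} = 0⊕0⊕0⊕1⊕0⊕0⊕1 = 0
p4 = XOR of data positions {5,6,7,12,13,14,15} = 0⊕0⊕0⊕1⊕0⊕0⊕1 = 0
p8 = XOR of data positions {9,10,11,12,13,14,15} = 0⊕1⊕0⊕1⊕0⊕0⊕1 = 1
Codeword b1..b15 = 100000010101001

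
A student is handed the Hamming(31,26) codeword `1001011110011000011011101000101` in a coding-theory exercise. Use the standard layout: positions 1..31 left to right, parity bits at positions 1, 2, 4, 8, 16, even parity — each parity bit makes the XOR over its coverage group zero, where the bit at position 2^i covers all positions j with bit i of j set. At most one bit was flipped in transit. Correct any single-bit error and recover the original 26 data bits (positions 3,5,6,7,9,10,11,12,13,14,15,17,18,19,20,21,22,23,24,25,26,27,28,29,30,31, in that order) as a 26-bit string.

00111101100011011101000101

s1: b1⊕b3⊕b5⊕b7⊕b9⊕b11⊕b13⊕b15⊕b17⊕b19⊕b21⊕b23⊕b25⊕b27⊕b29⊕b31 = 1⊕0⊕0⊕1⊕1⊕0⊕1⊕0⊕0⊕1⊕1⊕1⊕1⊕0⊕1⊕1 = 0
s2: b2⊕b3⊕b6⊕b7⊕b10⊕b11⊕b14⊕b15⊕b18⊕b19⊕b22⊕b23⊕b26⊕b27⊕b30⊕b31 = 0⊕0⊕1⊕1⊕0⊕0⊕0⊕0⊕1⊕1⊕1⊕1⊕0⊕0⊕0⊕1 = 1
s4: b4⊕b5⊕b6⊕b7⊕b12⊕b13⊕b14⊕b15⊕b20⊕b21⊕b22⊕b23⊕b28⊕b29⊕b30⊕b31 = 1⊕0⊕1⊕1⊕1⊕1⊕0⊕0⊕0⊕1⊕1⊕1⊕0⊕1⊕0⊕1 = 0
s8: b8⊕b9⊕b10⊕b11⊕b12⊕b13⊕b14⊕b15⊕b24⊕b25⊕b26⊕b27⊕b28⊕b29⊕b30⊕b31 = 1⊕1⊕0⊕0⊕1⊕1⊕0⊕0⊕0⊕1⊕0⊕0⊕0⊕1⊕0⊕1 = 1
s16: b16⊕b17⊕b18⊕b19⊕b20⊕b21⊕b22⊕b23⊕b24⊕b25⊕b26⊕b27⊕b28⊕b29⊕b30⊕b31 = 0⊕0⊕1⊕1⊕0⊕1⊕1⊕1⊕0⊕1⊕0⊕0⊕0⊕1⊕0⊕1 = 0
Syndrome (s16...s1) = 01010 → position 10.
Flip bit 10: corrected codeword = 1001011111011000011011101000101
Data bits at positions 3,5,6,7,9,10,11,12,13,14,15,17,18,19,20,21,22,23,24,25,26,27,28,29,30,31: 00111101100011011101000101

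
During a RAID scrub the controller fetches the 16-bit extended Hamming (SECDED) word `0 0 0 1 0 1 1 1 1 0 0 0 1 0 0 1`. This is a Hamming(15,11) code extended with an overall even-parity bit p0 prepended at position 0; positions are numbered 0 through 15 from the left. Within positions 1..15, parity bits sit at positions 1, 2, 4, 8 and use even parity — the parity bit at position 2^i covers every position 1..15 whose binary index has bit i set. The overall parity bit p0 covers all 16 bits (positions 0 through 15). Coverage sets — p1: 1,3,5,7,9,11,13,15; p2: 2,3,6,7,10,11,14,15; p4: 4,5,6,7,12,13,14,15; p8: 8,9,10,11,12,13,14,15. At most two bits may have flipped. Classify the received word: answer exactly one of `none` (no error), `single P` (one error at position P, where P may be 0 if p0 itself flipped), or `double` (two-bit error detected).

s1: b1⊕b3⊕b5⊕b7⊕b9⊕b11⊕b13⊕b15 = 0⊕1⊕1⊕1⊕0⊕0⊕0⊕1 = 0
s2: b2⊕b3⊕b6⊕b7⊕b10⊕b11⊕b14⊕b15 = 0⊕1⊕1⊕1⊕0⊕0⊕0⊕1 = 0
s4: b4⊕b5⊕b6⊕b7⊕b12⊕b13⊕b14⊕b15 = 0⊕1⊕1⊕1⊕1⊕0⊕0⊕1 = 1
s8: b8⊕b9⊕b10⊕b11⊕b12⊕b13⊕b14⊕b15 = 1⊕0⊕0⊕0⊕1⊕0⊕0⊕1 = 1
Syndrome (s8...s1) = 1100 → position 12.
Overall parity (XOR of all 16 bits, including p0): 0⊕0⊕0⊕1⊕0⊕1⊕1⊕1⊕1⊕0⊕0⊕0⊕1⊕0⊕0⊕1 = 1
Overall=1, syndrome position=12 → single-bit error at position 12.

single 12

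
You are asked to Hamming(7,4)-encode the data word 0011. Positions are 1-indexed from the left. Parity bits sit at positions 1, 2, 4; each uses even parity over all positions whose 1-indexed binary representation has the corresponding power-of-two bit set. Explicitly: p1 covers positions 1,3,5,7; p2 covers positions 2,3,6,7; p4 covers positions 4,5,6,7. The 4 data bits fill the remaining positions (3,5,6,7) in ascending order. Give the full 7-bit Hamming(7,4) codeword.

1000011

Place data bits at non-power-of-two positions: b3=0, b5=0, b6=1, b7=1.
p1 = XOR of data positions {3,5,7} = 0⊕0⊕1 = 1
p2 = XOR of data positions {3,6,7} = 0⊕1⊕1 = 0
p4 = XOR of data positions {5,6,7} = 0⊕1⊕1 = 0
Codeword b1..b7 = 1000011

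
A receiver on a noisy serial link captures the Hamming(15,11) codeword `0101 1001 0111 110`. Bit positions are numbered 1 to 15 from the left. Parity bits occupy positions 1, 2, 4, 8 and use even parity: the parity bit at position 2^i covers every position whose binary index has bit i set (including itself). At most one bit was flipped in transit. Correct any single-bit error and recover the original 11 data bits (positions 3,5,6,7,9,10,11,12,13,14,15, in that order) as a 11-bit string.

s1: b1⊕b3⊕b5⊕b7⊕b9⊕b11⊕b13⊕b15 = 0⊕0⊕1⊕0⊕0⊕1⊕1⊕0 = 1
s2: b2⊕b3⊕b6⊕b7⊕b10⊕b11⊕b14⊕b15 = 1⊕0⊕0⊕0⊕1⊕1⊕1⊕0 = 0
s4: b4⊕b5⊕b6⊕b7⊕b12⊕b13⊕b14⊕b15 = 1⊕1⊕0⊕0⊕1⊕1⊕1⊕0 = 1
s8: b8⊕b9⊕b10⊕b11⊕b12⊕b13⊕b14⊕b15 = 1⊕0⊕1⊕1⊕1⊕1⊕1⊕0 = 0
Syndrome (s8...s1) = 0101 → position 5.
Flip bit 5: corrected codeword = 010100010111110
Data bits at positions 3,5,6,7,9,10,11,12,13,14,15: 00000111110

00000111110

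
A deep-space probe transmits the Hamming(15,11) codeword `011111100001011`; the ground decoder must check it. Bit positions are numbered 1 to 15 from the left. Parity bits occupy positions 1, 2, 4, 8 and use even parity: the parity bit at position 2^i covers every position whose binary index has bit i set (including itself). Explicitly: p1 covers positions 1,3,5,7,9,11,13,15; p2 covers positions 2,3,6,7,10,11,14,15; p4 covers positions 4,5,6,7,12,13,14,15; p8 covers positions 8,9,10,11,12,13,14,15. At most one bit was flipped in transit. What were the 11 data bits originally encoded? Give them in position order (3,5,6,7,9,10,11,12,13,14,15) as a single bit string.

11110000011

s1: b1⊕b3⊕b5⊕b7⊕b9⊕b11⊕b13⊕b15 = 0⊕1⊕1⊕1⊕0⊕0⊕0⊕1 = 0
s2: b2⊕b3⊕b6⊕b7⊕b10⊕b11⊕b14⊕b15 = 1⊕1⊕1⊕1⊕0⊕0⊕1⊕1 = 0
s4: b4⊕b5⊕b6⊕b7⊕b12⊕b13⊕b14⊕b15 = 1⊕1⊕1⊕1⊕1⊕0⊕1⊕1 = 1
s8: b8⊕b9⊕b10⊕b11⊕b12⊕b13⊕b14⊕b15 = 0⊕0⊕0⊕0⊕1⊕0⊕1⊕1 = 1
Syndrome (s8...s1) = 1100 → position 12.
Flip bit 12: corrected codeword = 011111100000011
Data bits at positions 3,5,6,7,9,10,11,12,13,14,15: 11110000011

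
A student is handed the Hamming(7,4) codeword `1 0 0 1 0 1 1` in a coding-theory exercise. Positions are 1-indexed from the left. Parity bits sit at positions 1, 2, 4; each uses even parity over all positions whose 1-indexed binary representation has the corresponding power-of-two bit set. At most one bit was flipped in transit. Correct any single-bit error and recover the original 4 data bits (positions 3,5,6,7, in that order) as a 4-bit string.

s1: b1⊕b3⊕b5⊕b7 = 1⊕0⊕0⊕1 = 0
s2: b2⊕b3⊕b6⊕b7 = 0⊕0⊕1⊕1 = 0
s4: b4⊕b5⊕b6⊕b7 = 1⊕0⊕1⊕1 = 1
Syndrome (s4...s1) = 100 → position 4.
Flip bit 4: corrected codeword = 1000011
Data bits at positions 3,5,6,7: 0011

0011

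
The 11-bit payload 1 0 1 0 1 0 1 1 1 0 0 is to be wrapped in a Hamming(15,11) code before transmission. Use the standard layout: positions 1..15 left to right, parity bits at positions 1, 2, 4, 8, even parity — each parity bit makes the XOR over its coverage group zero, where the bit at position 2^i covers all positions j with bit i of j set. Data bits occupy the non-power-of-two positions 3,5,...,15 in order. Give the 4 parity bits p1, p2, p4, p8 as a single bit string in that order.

Place data bits at non-power-of-two positions: b3=1, b5=0, b6=1, b7=0, b9=1, b10=0, b11=1, b12=1, b13=1, b14=0, b15=0.
p1 = XOR of data positions {3,5,7,9,11,13,15} = 1⊕0⊕0⊕1⊕1⊕1⊕0 = 0
p2 = XOR of data positions {3,6,7,10,11,14,15} = 1⊕1⊕0⊕0⊕1⊕0⊕0 = 1
p4 = XOR of data positions {5,6,7,12,13,14,15} = 0⊕1⊕0⊕1⊕1⊕0⊕0 = 1
p8 = XOR of data positions {9,10,11,12,13,14,15} = 1⊕0⊕1⊕1⊕1⊕0⊕0 = 0
Parity bits p1,p2,p4,p8 = 0110

0110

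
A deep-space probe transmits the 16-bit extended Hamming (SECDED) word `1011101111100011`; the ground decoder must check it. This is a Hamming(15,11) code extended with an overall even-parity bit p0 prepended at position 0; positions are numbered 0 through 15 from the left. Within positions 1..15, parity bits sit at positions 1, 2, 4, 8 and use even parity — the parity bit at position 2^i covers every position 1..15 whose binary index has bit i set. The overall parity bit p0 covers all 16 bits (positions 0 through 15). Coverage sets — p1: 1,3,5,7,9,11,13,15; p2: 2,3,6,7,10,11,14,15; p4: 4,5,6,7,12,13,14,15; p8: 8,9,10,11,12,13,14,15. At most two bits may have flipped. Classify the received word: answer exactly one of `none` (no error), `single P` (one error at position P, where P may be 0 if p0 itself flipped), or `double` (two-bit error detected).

s1: b1⊕b3⊕b5⊕b7⊕b9⊕b11⊕b13⊕b15 = 0⊕1⊕0⊕1⊕1⊕0⊕0⊕1 = 0
s2: b2⊕b3⊕b6⊕b7⊕b10⊕b11⊕b14⊕b15 = 1⊕1⊕1⊕1⊕1⊕0⊕1⊕1 = 1
s4: b4⊕b5⊕b6⊕b7⊕b12⊕b13⊕b14⊕b15 = 1⊕0⊕1⊕1⊕0⊕0⊕1⊕1 = 1
s8: b8⊕b9⊕b10⊕b11⊕b12⊕b13⊕b14⊕b15 = 1⊕1⊕1⊕0⊕0⊕0⊕1⊕1 = 1
Syndrome (s8...s1) = 1110 → position 14.
Overall parity (XOR of all 16 bits, including p0): 1⊕0⊕1⊕1⊕1⊕0⊕1⊕1⊕1⊕1⊕1⊕0⊕0⊕0⊕1⊕1 = 1
Overall=1, syndrome position=14 → single-bit error at position 14.

single 14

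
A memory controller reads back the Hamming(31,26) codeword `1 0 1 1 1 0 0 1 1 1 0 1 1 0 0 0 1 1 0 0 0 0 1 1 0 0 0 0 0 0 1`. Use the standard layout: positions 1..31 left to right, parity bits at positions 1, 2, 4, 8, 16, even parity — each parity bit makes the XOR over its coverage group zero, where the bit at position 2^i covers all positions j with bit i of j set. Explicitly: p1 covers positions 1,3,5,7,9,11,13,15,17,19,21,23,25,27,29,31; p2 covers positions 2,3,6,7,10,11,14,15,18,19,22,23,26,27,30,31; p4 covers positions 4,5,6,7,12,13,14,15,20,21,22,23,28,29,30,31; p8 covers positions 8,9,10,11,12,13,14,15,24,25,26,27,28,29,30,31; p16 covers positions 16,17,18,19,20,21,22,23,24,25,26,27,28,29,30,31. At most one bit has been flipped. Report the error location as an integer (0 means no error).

26

s1: b1⊕b3⊕b5⊕b7⊕b9⊕b11⊕b13⊕b15⊕b17⊕b19⊕b21⊕b23⊕b25⊕b27⊕b29⊕b31 = 1⊕1⊕1⊕0⊕1⊕0⊕1⊕0⊕1⊕0⊕0⊕1⊕0⊕0⊕0⊕1 = 0
s2: b2⊕b3⊕b6⊕b7⊕b10⊕b11⊕b14⊕b15⊕b18⊕b19⊕b22⊕b23⊕b26⊕b27⊕b30⊕b31 = 0⊕1⊕0⊕0⊕1⊕0⊕0⊕0⊕1⊕0⊕0⊕1⊕0⊕0⊕0⊕1 = 1
s4: b4⊕b5⊕b6⊕b7⊕b12⊕b13⊕b14⊕b15⊕b20⊕b21⊕b22⊕b23⊕b28⊕b29⊕b30⊕b31 = 1⊕1⊕0⊕0⊕1⊕1⊕0⊕0⊕0⊕0⊕0⊕1⊕0⊕0⊕0⊕1 = 0
s8: b8⊕b9⊕b10⊕b11⊕b12⊕b13⊕b14⊕b15⊕b24⊕b25⊕b26⊕b27⊕b28⊕b29⊕b30⊕b31 = 1⊕1⊕1⊕0⊕1⊕1⊕0⊕0⊕1⊕0⊕0⊕0⊕0⊕0⊕0⊕1 = 1
s16: b16⊕b17⊕b18⊕b19⊕b20⊕b21⊕b22⊕b23⊕b24⊕b25⊕b26⊕b27⊕b28⊕b29⊕b30⊕b31 = 0⊕1⊕1⊕0⊕0⊕0⊕0⊕1⊕1⊕0⊕0⊕0⊕0⊕0⊕0⊕1 = 1
Syndrome (s16...s1) = 11010 → position 26.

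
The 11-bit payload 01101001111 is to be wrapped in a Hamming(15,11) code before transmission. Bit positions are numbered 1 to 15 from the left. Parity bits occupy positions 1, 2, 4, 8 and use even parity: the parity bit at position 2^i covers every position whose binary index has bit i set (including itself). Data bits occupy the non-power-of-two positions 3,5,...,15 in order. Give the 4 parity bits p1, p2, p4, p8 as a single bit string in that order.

Place data bits at non-power-of-two positions: b3=0, b5=1, b6=1, b7=0, b9=1, b10=0, b11=0, b12=1, b13=1, b14=1, b15=1.
p1 = XOR of data positions {3,5,7,9,11,13,15} = 0⊕1⊕0⊕1⊕0⊕1⊕1 = 0
p2 = XOR of data positions {3,6,7,10,11,14,15} = 0⊕1⊕0⊕0⊕0⊕1⊕1 = 1
p4 = XOR of data positions {5,6,7,12,13,14,15} = 1⊕1⊕0⊕1⊕1⊕1⊕1 = 0
p8 = XOR of data positions {9,10,11,12,13,14,15} = 1⊕0⊕0⊕1⊕1⊕1⊕1 = 1
Parity bits p1,p2,p4,p8 = 0101

0101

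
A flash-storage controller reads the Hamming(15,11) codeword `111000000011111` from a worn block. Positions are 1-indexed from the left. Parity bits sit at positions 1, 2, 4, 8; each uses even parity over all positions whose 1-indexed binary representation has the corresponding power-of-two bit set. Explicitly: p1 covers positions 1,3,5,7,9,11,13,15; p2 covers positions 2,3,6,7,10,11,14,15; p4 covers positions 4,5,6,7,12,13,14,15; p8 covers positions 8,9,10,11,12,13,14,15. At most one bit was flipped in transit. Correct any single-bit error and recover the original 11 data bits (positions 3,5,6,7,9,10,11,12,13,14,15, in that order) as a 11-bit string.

10000001111

s1: b1⊕b3⊕b5⊕b7⊕b9⊕b11⊕b13⊕b15 = 1⊕1⊕0⊕0⊕0⊕1⊕1⊕1 = 1
s2: b2⊕b3⊕b6⊕b7⊕b10⊕b11⊕b14⊕b15 = 1⊕1⊕0⊕0⊕0⊕1⊕1⊕1 = 1
s4: b4⊕b5⊕b6⊕b7⊕b12⊕b13⊕b14⊕b15 = 0⊕0⊕0⊕0⊕1⊕1⊕1⊕1 = 0
s8: b8⊕b9⊕b10⊕b11⊕b12⊕b13⊕b14⊕b15 = 0⊕0⊕0⊕1⊕1⊕1⊕1⊕1 = 1
Syndrome (s8...s1) = 1011 → position 11.
Flip bit 11: corrected codeword = 111000000001111
Data bits at positions 3,5,6,7,9,10,11,12,13,14,15: 10000001111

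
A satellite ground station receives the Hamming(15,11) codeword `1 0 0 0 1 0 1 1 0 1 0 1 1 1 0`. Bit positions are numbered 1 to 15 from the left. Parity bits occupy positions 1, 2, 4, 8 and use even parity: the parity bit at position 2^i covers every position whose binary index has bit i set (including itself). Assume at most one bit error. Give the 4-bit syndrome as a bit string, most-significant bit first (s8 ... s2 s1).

s1: b1⊕b3⊕b5⊕b7⊕b9⊕b11⊕b13⊕b15 = 1⊕0⊕1⊕1⊕0⊕0⊕1⊕0 = 0
s2: b2⊕b3⊕b6⊕b7⊕b10⊕b11⊕b14⊕b15 = 0⊕0⊕0⊕1⊕1⊕0⊕1⊕0 = 1
s4: b4⊕b5⊕b6⊕b7⊕b12⊕b13⊕b14⊕b15 = 0⊕1⊕0⊕1⊕1⊕1⊕1⊕0 = 1
s8: b8⊕b9⊕b10⊕b11⊕b12⊕b13⊕b14⊕b15 = 1⊕0⊕1⊕0⊕1⊕1⊕1⊕0 = 1
Syndrome (s8...s1) = 1110 → position 14.

1110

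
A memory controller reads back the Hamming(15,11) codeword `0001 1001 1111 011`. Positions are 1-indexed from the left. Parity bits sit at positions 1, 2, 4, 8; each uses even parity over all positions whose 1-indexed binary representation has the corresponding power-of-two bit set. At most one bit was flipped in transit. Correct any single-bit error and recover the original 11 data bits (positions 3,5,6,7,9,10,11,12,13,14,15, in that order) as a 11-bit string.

s1: b1⊕b3⊕b5⊕b7⊕b9⊕b11⊕b13⊕b15 = 0⊕0⊕1⊕0⊕1⊕1⊕0⊕1 = 0
s2: b2⊕b3⊕b6⊕b7⊕b10⊕b11⊕b14⊕b15 = 0⊕0⊕0⊕0⊕1⊕1⊕1⊕1 = 0
s4: b4⊕b5⊕b6⊕b7⊕b12⊕b13⊕b14⊕b15 = 1⊕1⊕0⊕0⊕1⊕0⊕1⊕1 = 1
s8: b8⊕b9⊕b10⊕b11⊕b12⊕b13⊕b14⊕b15 = 1⊕1⊕1⊕1⊕1⊕0⊕1⊕1 = 1
Syndrome (s8...s1) = 1100 → position 12.
Flip bit 12: corrected codeword = 000110011110011
Data bits at positions 3,5,6,7,9,10,11,12,13,14,15: 01001110011

01001110011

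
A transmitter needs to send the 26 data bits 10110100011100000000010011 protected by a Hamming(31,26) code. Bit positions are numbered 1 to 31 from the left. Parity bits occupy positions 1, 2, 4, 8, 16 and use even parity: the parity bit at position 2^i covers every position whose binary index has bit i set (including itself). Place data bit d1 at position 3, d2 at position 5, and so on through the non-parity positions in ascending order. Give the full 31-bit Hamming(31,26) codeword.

0110011001000110100000000010011

Place data bits at non-power-of-two positions: b3=1, b5=0, b6=1, b7=1, b9=0, b10=1, b11=0, b12=0, b13=0, b14=1, b15=1, b17=1, b18=0, b19=0, b20=0, b21=0, b22=0, b23=0, b24=0, b25=0, b26=0, b27=1, b28=0, b29=0, b30=1, b31=1.
p1 = XOR of data positions {3,5,7,9,11,13,15,17,19,21,23,25,27,29,31} = 1⊕0⊕1⊕0⊕0⊕0⊕1⊕1⊕0⊕0⊕0⊕0⊕1⊕0⊕1 = 0
p2 = XOR of data positions {3,6,7,10,11,14,15,18,19,22,23,26,27,30,31} = 1⊕1⊕1⊕1⊕0⊕1⊕1⊕0⊕0⊕0⊕0⊕0⊕1⊕1⊕1 = 1
p4 = XOR of data positions {5,6,7,12,13,14,15,20,21,22,23,28,29,30,31} = 0⊕1⊕1⊕0⊕0⊕1⊕1⊕0⊕0⊕0⊕0⊕0⊕0⊕1⊕1 = 0
p8 = XOR of data positions {9,10,11,12,13,14,15,24,25,26,27,28,29,30,31} = 0⊕1⊕0⊕0⊕0⊕1⊕1⊕0⊕0⊕0⊕1⊕0⊕0⊕1⊕1 = 0
p16 = XOR of data positions {17,18,19,20,21,22,23,24,25,26,27,28,29,30,31} = 1⊕0⊕0⊕0⊕0⊕0⊕0⊕0⊕0⊕0⊕1⊕0⊕0⊕1⊕1 = 0
Codeword b1..b31 = 0110011001000110100000000010011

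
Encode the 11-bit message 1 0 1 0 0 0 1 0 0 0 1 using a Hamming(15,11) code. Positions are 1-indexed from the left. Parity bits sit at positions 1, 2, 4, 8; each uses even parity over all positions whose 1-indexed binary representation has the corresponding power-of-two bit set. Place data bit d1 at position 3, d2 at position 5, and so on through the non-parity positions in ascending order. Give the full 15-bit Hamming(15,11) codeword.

101001000010001

Place data bits at non-power-of-two positions: b3=1, b5=0, b6=1, b7=0, b9=0, b10=0, b11=1, b12=0, b13=0, b14=0, b15=1.
p1 = XOR of data positions {3,5,7,9,11,13,15} = 1⊕0⊕0⊕0⊕1⊕0⊕1 = 1
p2 = XOR of data positions {3,6,7,10,11,14,15} = 1⊕1⊕0⊕0⊕1⊕0⊕1 = 0
p4 = XOR of data positions {5,6,7,12,13,14,15} = 0⊕1⊕0⊕0⊕0⊕0⊕1 = 0
p8 = XOR of data positions {9,10,11,12,13,14,15} = 0⊕0⊕1⊕0⊕0⊕0⊕1 = 0
Codeword b1..b15 = 101001000010001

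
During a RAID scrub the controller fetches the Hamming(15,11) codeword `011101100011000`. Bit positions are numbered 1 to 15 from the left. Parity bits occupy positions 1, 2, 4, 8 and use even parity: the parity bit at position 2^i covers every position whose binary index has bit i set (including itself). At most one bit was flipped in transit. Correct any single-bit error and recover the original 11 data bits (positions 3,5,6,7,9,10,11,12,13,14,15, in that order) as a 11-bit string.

00110011000

s1: b1⊕b3⊕b5⊕b7⊕b9⊕b11⊕b13⊕b15 = 0⊕1⊕0⊕1⊕0⊕1⊕0⊕0 = 1
s2: b2⊕b3⊕b6⊕b7⊕b10⊕b11⊕b14⊕b15 = 1⊕1⊕1⊕1⊕0⊕1⊕0⊕0 = 1
s4: b4⊕b5⊕b6⊕b7⊕b12⊕b13⊕b14⊕b15 = 1⊕0⊕1⊕1⊕1⊕0⊕0⊕0 = 0
s8: b8⊕b9⊕b10⊕b11⊕b12⊕b13⊕b14⊕b15 = 0⊕0⊕0⊕1⊕1⊕0⊕0⊕0 = 0
Syndrome (s8...s1) = 0011 → position 3.
Flip bit 3: corrected codeword = 010101100011000
Data bits at positions 3,5,6,7,9,10,11,12,13,14,15: 00110011000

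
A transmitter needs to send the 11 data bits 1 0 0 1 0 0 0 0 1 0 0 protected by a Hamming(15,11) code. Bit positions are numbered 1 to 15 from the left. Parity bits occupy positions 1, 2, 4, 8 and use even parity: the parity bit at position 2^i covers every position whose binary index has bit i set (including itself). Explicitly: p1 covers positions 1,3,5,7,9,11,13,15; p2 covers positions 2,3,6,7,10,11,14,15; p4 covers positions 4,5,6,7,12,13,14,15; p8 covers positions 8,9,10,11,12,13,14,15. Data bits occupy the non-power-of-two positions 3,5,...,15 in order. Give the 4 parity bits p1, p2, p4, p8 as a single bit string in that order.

Place data bits at non-power-of-two positions: b3=1, b5=0, b6=0, b7=1, b9=0, b10=0, b11=0, b12=0, b13=1, b14=0, b15=0.
p1 = XOR of data positions {3,5,7,9,11,13,15} = 1⊕0⊕1⊕0⊕0⊕1⊕0 = 1
p2 = XOR of data positions {3,6,7,10,11,14,15} = 1⊕0⊕1⊕0⊕0⊕0⊕0 = 0
p4 = XOR of data positions {5,6,7,12,13,14,15} = 0⊕0⊕1⊕0⊕1⊕0⊕0 = 0
p8 = XOR of data positions {9,10,11,12,13,14,15} = 0⊕0⊕0⊕0⊕1⊕0⊕0 = 1
Parity bits p1,p2,p4,p8 = 1001

1001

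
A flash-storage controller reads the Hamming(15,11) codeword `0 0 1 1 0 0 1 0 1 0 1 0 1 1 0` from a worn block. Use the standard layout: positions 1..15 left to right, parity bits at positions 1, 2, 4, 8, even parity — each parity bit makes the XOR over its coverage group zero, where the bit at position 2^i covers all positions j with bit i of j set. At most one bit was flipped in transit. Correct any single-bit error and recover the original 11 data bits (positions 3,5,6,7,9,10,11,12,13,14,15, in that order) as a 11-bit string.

s1: b1⊕b3⊕b5⊕b7⊕b9⊕b11⊕b13⊕b15 = 0⊕1⊕0⊕1⊕1⊕1⊕1⊕0 = 1
s2: b2⊕b3⊕b6⊕b7⊕b10⊕b11⊕b14⊕b15 = 0⊕1⊕0⊕1⊕0⊕1⊕1⊕0 = 0
s4: b4⊕b5⊕b6⊕b7⊕b12⊕b13⊕b14⊕b15 = 1⊕0⊕0⊕1⊕0⊕1⊕1⊕0 = 0
s8: b8⊕b9⊕b10⊕b11⊕b12⊕b13⊕b14⊕b15 = 0⊕1⊕0⊕1⊕0⊕1⊕1⊕0 = 0
Syndrome (s8...s1) = 0001 → position 1.
Flip bit 1: corrected codeword = 101100101010110
Data bits at positions 3,5,6,7,9,10,11,12,13,14,15: 10011010110

10011010110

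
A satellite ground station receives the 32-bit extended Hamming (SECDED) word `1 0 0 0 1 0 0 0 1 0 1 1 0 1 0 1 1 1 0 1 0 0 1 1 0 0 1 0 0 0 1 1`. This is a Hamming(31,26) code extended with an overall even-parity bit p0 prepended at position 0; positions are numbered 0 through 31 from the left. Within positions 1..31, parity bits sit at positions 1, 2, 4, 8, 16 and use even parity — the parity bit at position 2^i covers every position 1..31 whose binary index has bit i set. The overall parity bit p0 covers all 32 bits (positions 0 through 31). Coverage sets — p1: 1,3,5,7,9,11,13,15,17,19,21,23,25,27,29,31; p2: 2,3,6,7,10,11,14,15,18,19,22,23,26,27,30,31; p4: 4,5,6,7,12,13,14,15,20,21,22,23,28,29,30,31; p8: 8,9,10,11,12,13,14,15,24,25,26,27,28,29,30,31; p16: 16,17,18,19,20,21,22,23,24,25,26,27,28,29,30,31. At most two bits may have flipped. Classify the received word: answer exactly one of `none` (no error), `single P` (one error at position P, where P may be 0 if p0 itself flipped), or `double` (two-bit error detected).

s1: b1⊕b3⊕b5⊕b7⊕b9⊕b11⊕b13⊕b15⊕b17⊕b19⊕b21⊕b23⊕b25⊕b27⊕b29⊕b31 = 0⊕0⊕0⊕0⊕0⊕1⊕1⊕1⊕1⊕1⊕0⊕1⊕0⊕0⊕0⊕1 = 1
s2: b2⊕b3⊕b6⊕b7⊕b10⊕b11⊕b14⊕b15⊕b18⊕b19⊕b22⊕b23⊕b26⊕b27⊕b30⊕b31 = 0⊕0⊕0⊕0⊕1⊕1⊕0⊕1⊕0⊕1⊕1⊕1⊕1⊕0⊕1⊕1 = 1
s4: b4⊕b5⊕b6⊕b7⊕b12⊕b13⊕b14⊕b15⊕b20⊕b21⊕b22⊕b23⊕b28⊕b29⊕b30⊕b31 = 1⊕0⊕0⊕0⊕0⊕1⊕0⊕1⊕0⊕0⊕1⊕1⊕0⊕0⊕1⊕1 = 1
s8: b8⊕b9⊕b10⊕b11⊕b12⊕b13⊕b14⊕b15⊕b24⊕b25⊕b26⊕b27⊕b28⊕b29⊕b30⊕b31 = 1⊕0⊕1⊕1⊕0⊕1⊕0⊕1⊕0⊕0⊕1⊕0⊕0⊕0⊕1⊕1 = 0
s16: b16⊕b17⊕b18⊕b19⊕b20⊕b21⊕b22⊕b23⊕b24⊕b25⊕b26⊕b27⊕b28⊕b29⊕b30⊕b31 = 1⊕1⊕0⊕1⊕0⊕0⊕1⊕1⊕0⊕0⊕1⊕0⊕0⊕0⊕1⊕1 = 0
Syndrome (s16...s1) = 00111 → position 7.
Overall parity (XOR of all 32 bits, including p0): 1⊕0⊕0⊕0⊕1⊕0⊕0⊕0⊕1⊕0⊕1⊕1⊕0⊕1⊕0⊕1⊕1⊕1⊕0⊕1⊕0⊕0⊕1⊕1⊕0⊕0⊕1⊕0⊕0⊕0⊕1⊕1 = 1
Overall=1, syndrome position=7 → single-bit error at position 7.

single 7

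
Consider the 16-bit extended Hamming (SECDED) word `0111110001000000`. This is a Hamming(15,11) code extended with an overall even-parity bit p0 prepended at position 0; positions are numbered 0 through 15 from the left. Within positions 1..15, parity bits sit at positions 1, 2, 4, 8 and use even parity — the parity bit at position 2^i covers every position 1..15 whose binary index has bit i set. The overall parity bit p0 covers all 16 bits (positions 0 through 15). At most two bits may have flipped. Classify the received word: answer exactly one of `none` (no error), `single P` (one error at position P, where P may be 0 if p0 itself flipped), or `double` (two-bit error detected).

double

s1: b1⊕b3⊕b5⊕b7⊕b9⊕b11⊕b13⊕b15 = 1⊕1⊕1⊕0⊕1⊕0⊕0⊕0 = 0
s2: b2⊕b3⊕b6⊕b7⊕b10⊕b11⊕b14⊕b15 = 1⊕1⊕0⊕0⊕0⊕0⊕0⊕0 = 0
s4: b4⊕b5⊕b6⊕b7⊕b12⊕b13⊕b14⊕b15 = 1⊕1⊕0⊕0⊕0⊕0⊕0⊕0 = 0
s8: b8⊕b9⊕b10⊕b11⊕b12⊕b13⊕b14⊕b15 = 0⊕1⊕0⊕0⊕0⊕0⊕0⊕0 = 1
Syndrome (s8...s1) = 1000 → position 8.
Overall parity (XOR of all 16 bits, including p0): 0⊕1⊕1⊕1⊕1⊕1⊕0⊕0⊕0⊕1⊕0⊕0⊕0⊕0⊕0⊕0 = 0
Overall=0, syndrome position=8 → double-bit error detected (uncorrectable).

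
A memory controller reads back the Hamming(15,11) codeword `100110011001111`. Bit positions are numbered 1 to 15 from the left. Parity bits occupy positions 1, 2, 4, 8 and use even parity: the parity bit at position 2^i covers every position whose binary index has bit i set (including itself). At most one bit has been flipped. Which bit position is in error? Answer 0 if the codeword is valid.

1

s1: b1⊕b3⊕b5⊕b7⊕b9⊕b11⊕b13⊕b15 = 1⊕0⊕1⊕0⊕1⊕0⊕1⊕1 = 1
s2: b2⊕b3⊕b6⊕b7⊕b10⊕b11⊕b14⊕b15 = 0⊕0⊕0⊕0⊕0⊕0⊕1⊕1 = 0
s4: b4⊕b5⊕b6⊕b7⊕b12⊕b13⊕b14⊕b15 = 1⊕1⊕0⊕0⊕1⊕1⊕1⊕1 = 0
s8: b8⊕b9⊕b10⊕b11⊕b12⊕b13⊕b14⊕b15 = 1⊕1⊕0⊕0⊕1⊕1⊕1⊕1 = 0
Syndrome (s8...s1) = 0001 → position 1.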